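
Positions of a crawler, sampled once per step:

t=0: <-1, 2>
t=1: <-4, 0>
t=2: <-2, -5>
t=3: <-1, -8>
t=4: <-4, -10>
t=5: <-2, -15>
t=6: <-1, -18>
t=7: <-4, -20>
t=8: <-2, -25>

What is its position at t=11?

Step-to-step displacements: <-3, -2>, <+2, -5>, <+1, -3>, <-3, -2>, <+2, -5>, <+1, -3>, <-3, -2>, <+2, -5> — a repeating cycle of length 3.
step 9: apply <+1, -3> → <-1, -28>
step 10: apply <-3, -2> → <-4, -30>
step 11: apply <+2, -5> → <-2, -35>

<-2, -35>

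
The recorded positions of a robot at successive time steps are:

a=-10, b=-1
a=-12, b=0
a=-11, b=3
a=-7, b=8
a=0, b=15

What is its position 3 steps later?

First differences are (-2,+1), (+1,+3), (+4,+5), (+7,+7); their common second difference is (+3,+2) (constant acceleration).
step 5: a=0, b=15 + (+10,+9) → a=10, b=24
step 6: a=10, b=24 + (+13,+11) → a=23, b=35
step 7: a=23, b=35 + (+16,+13) → a=39, b=48

a=39, b=48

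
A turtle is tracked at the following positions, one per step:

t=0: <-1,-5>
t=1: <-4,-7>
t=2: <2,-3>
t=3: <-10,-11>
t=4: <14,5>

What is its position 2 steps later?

Step-to-step displacements: <-3,-2>, <+6,+4>, <-12,-8>, <+24,+16>; each is -2× the previous.
step 5: <14,5> + <-48,-32> → <-34,-27>
step 6: <-34,-27> + <+96,+64> → <62,37>

<62,37>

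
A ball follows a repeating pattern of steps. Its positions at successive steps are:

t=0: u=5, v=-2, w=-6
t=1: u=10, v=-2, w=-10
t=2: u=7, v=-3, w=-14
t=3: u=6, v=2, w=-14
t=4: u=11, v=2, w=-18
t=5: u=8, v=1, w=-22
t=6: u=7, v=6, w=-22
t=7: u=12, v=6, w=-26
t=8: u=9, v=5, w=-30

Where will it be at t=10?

u=13, v=10, w=-34

Differencing gives (+5, +0, -4), (-3, -1, -4), (-1, +5, +0), (+5, +0, -4), (-3, -1, -4), (-1, +5, +0), (+5, +0, -4), (-3, -1, -4). This is the pattern (+5, +0, -4), (-3, -1, -4), (-1, +5, +0) repeated.
step 9: apply (-1, +5, +0) → u=8, v=10, w=-30
step 10: apply (+5, +0, -4) → u=13, v=10, w=-34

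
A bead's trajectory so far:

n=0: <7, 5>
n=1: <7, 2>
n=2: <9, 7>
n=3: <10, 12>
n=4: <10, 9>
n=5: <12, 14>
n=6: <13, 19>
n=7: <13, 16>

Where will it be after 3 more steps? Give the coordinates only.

The moves between consecutive positions are <+0, -3>, <+2, +5>, <+1, +5>, <+0, -3>, <+2, +5>, <+1, +5>, <+0, -3>; they repeat the 3-cycle [<+0, -3>, <+2, +5>, <+1, +5>].
step 8: apply <+2, +5> → <15, 21>
step 9: apply <+1, +5> → <16, 26>
step 10: apply <+0, -3> → <16, 23>

<16, 23>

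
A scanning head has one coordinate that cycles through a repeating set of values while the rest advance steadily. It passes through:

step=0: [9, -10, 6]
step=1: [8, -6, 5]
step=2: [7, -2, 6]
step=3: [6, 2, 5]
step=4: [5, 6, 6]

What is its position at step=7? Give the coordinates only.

The first coordinate changes by -1 each step, so at step 7 it is 9 + 7·(-1) = 2.
The second coordinate changes by +4 each step, so at step 7 it is -10 + 7·(4) = 18.
The third coordinate repeats the cycle [6, 5] with period 2; step 7 mod 2 = 1, giving 5.

[2, 18, 5]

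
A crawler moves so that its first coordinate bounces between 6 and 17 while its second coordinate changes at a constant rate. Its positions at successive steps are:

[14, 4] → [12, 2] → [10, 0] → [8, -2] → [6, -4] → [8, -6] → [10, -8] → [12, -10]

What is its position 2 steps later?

The first coordinate reflects between 6 and 17, moving 2 per step.
  step 8: 12 → 14
  step 9: 14 → 16
The second coordinate changes by -2 each step: at step 9 it is -14.

[16, -14]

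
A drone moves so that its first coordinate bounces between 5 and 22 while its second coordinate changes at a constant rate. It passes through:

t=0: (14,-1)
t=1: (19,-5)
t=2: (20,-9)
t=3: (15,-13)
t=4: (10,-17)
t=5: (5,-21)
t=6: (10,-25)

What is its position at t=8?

(20,-33)

The first coordinate travels 5 per step and bounces off the walls at 5 and 22.
  step 7: 10 → 15
  step 8: 15 → 20
The second coordinate changes by -4 each step: at step 8 it is -33.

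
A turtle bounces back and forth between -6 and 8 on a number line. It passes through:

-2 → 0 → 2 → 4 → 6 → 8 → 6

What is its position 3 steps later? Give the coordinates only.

0

The value travels 2 per step and bounces off the walls at -6 and 8.
  step 7: 6 → 4
  step 8: 4 → 2
  step 9: 2 → 0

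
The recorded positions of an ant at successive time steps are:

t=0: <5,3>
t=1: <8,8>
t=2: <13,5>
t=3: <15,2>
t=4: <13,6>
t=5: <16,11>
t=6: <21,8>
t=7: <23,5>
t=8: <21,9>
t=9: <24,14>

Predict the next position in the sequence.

The moves between consecutive positions are <+3,+5>, <+5,-3>, <+2,-3>, <-2,+4>, <+3,+5>, <+5,-3>, <+2,-3>, <-2,+4>, <+3,+5>; they repeat the 4-cycle [<+3,+5>, <+5,-3>, <+2,-3>, <-2,+4>].
step 10: apply <+5,-3> → <29,11>

<29,11>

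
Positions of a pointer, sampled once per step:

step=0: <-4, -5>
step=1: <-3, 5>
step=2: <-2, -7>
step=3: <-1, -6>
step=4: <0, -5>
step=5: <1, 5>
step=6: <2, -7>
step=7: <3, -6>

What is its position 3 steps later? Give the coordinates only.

<6, -7>

The first coordinate changes by +1 each step, so at step 10 it is -4 + 10·(1) = 6.
The second coordinate repeats the cycle [-5, 5, -7, -6] with period 4; step 10 mod 4 = 2, giving -7.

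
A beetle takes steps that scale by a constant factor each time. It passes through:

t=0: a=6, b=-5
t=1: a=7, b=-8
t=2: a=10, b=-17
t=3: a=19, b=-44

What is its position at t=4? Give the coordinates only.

The jumps are (+1,-3), (+3,-9), (+9,-27) — a geometric progression with ratio 3.
step 4: a=19, b=-44 + (+27,-81) → a=46, b=-125

a=46, b=-125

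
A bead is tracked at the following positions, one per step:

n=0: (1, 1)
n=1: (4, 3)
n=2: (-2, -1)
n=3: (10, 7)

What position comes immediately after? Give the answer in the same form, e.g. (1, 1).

The jumps are (+3, +2), (-6, -4), (+12, +8) — a geometric progression with ratio -2.
step 4: (10, 7) + (-24, -16) → (-14, -9)

(-14, -9)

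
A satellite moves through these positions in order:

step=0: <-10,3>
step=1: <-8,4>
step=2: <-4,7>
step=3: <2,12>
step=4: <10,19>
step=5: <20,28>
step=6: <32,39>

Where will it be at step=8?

Successive displacements: <+2,+1>, <+4,+3>, <+6,+5>, <+8,+7>, <+10,+9>, <+12,+11> — each changes by <+2,+2>.
step 7: <32,39> + <+14,+13> → <46,52>
step 8: <46,52> + <+16,+15> → <62,67>

<62,67>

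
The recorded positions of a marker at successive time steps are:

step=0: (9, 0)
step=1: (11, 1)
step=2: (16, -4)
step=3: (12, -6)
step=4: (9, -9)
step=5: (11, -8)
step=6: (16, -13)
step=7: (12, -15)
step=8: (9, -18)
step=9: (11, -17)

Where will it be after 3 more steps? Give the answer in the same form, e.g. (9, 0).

The moves between consecutive positions are (+2, +1), (+5, -5), (-4, -2), (-3, -3), (+2, +1), (+5, -5), (-4, -2), (-3, -3), (+2, +1); they repeat the 4-cycle [(+2, +1), (+5, -5), (-4, -2), (-3, -3)].
step 10: apply (+5, -5) → (16, -22)
step 11: apply (-4, -2) → (12, -24)
step 12: apply (-3, -3) → (9, -27)

(9, -27)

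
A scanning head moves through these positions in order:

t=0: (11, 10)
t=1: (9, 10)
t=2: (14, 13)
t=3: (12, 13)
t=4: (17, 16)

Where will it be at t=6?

Step-to-step displacements: (-2, +0), (+5, +3), (-2, +0), (+5, +3) — a repeating cycle of length 2.
step 5: apply (-2, +0) → (15, 16)
step 6: apply (+5, +3) → (20, 19)

(20, 19)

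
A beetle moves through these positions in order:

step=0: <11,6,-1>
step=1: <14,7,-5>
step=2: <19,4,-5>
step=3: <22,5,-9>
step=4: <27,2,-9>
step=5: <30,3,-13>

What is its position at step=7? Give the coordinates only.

<38,1,-17>

The moves between consecutive positions are <+3,+1,-4>, <+5,-3,+0>, <+3,+1,-4>, <+5,-3,+0>, <+3,+1,-4>; they repeat the 2-cycle [<+3,+1,-4>, <+5,-3,+0>].
step 6: apply <+5,-3,+0> → <35,0,-13>
step 7: apply <+3,+1,-4> → <38,1,-17>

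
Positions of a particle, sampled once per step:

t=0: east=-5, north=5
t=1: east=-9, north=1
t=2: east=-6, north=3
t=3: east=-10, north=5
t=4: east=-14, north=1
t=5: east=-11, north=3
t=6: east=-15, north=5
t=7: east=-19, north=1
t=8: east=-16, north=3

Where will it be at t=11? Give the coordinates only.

east=-21, north=3

Step-to-step displacements: (-4, -4), (+3, +2), (-4, +2), (-4, -4), (+3, +2), (-4, +2), (-4, -4), (+3, +2) — a repeating cycle of length 3.
step 9: apply (-4, +2) → east=-20, north=5
step 10: apply (-4, -4) → east=-24, north=1
step 11: apply (+3, +2) → east=-21, north=3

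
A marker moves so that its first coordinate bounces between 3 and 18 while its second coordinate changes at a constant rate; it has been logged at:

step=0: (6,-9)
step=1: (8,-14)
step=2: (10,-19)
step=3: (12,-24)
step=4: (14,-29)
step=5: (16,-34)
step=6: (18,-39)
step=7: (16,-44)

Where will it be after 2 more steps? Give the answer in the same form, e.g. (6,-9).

(12,-54)

The first coordinate reflects between 3 and 18, moving 2 per step.
  step 8: 16 → 14
  step 9: 14 → 12
The second coordinate changes by -5 each step: at step 9 it is -54.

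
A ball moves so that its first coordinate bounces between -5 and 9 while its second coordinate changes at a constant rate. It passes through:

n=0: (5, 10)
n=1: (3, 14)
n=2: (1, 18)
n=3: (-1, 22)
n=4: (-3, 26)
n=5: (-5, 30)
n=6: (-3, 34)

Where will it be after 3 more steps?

The first coordinate travels 2 per step and bounces off the walls at -5 and 9.
  step 7: -3 → -1
  step 8: -1 → 1
  step 9: 1 → 3
The second coordinate changes by +4 each step: at step 9 it is 46.

(3, 46)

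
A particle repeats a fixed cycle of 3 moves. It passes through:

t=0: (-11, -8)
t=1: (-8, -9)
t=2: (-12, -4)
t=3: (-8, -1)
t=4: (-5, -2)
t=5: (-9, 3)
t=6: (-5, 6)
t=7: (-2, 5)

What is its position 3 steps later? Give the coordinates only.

The moves between consecutive positions are (+3, -1), (-4, +5), (+4, +3), (+3, -1), (-4, +5), (+4, +3), (+3, -1); they repeat the 3-cycle [(+3, -1), (-4, +5), (+4, +3)].
step 8: apply (-4, +5) → (-6, 10)
step 9: apply (+4, +3) → (-2, 13)
step 10: apply (+3, -1) → (1, 12)

(1, 12)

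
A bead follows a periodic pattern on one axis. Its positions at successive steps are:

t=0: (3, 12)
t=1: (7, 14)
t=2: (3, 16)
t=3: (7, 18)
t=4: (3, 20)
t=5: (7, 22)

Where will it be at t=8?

(3, 28)

First: cycles through 3, 7 every 2 steps. Step 8 lands at position 0 of the cycle → 3.
Second: linear, +2 per step → 28 at step 8.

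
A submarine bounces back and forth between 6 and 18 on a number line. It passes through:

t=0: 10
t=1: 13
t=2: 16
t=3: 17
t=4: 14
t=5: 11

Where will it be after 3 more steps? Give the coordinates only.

The value travels 3 per step and bounces off the walls at 6 and 18.
  step 6: 11 → 8
  step 7: 8 → 7
  step 8: 7 → 10

10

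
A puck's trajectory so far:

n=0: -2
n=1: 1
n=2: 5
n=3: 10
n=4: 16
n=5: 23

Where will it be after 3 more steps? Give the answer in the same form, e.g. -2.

50

Taking differences between consecutive positions: +3, +4, +5, +6, +7. These grow by +1 each step.
step 6: 23 + 8 → 31
step 7: 31 + 9 → 40
step 8: 40 + 10 → 50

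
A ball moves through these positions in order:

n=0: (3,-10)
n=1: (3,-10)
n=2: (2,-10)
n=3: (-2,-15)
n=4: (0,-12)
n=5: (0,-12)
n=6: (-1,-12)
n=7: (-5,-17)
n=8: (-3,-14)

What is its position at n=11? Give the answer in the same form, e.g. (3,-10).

(-8,-19)

Step-to-step displacements: (+0,+0), (-1,+0), (-4,-5), (+2,+3), (+0,+0), (-1,+0), (-4,-5), (+2,+3) — a repeating cycle of length 4.
step 9: apply (+0,+0) → (-3,-14)
step 10: apply (-1,+0) → (-4,-14)
step 11: apply (-4,-5) → (-8,-19)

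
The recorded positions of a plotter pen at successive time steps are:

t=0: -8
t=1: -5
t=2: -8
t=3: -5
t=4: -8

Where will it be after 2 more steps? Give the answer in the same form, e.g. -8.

The jumps are +3, -3, +3, -3 — a geometric progression with ratio -1.
step 5: -8 + 3 → -5
step 6: -5 − 3 → -8

-8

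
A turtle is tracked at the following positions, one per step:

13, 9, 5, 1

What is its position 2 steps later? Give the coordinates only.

-7

Each step adds -4 to the position.
step 4: 1 − 4 → -3
step 5: -3 − 4 → -7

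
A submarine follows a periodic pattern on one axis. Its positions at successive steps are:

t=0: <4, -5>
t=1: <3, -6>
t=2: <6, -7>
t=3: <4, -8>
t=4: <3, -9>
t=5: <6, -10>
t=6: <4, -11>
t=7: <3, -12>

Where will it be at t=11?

The first coordinate repeats the cycle [4, 3, 6] with period 3; step 11 mod 3 = 2, giving 6.
The second coordinate changes by -1 each step, so at step 11 it is -5 + 11·(-1) = -16.

<6, -16>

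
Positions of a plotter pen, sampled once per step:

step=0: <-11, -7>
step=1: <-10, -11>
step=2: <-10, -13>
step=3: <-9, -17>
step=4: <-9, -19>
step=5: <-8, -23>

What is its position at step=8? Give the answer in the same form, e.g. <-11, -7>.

Step-to-step displacements: <+1, -4>, <+0, -2>, <+1, -4>, <+0, -2>, <+1, -4> — a repeating cycle of length 2.
step 6: apply <+0, -2> → <-8, -25>
step 7: apply <+1, -4> → <-7, -29>
step 8: apply <+0, -2> → <-7, -31>

<-7, -31>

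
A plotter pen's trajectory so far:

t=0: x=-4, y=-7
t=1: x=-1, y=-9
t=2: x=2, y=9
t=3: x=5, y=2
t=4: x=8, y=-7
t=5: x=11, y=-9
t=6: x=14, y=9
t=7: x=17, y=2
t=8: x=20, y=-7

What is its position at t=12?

x=32, y=-7

X: linear, +3 per step → 32 at step 12.
Y: cycles through -7, -9, 9, 2 every 4 steps. Step 12 lands at position 0 of the cycle → -7.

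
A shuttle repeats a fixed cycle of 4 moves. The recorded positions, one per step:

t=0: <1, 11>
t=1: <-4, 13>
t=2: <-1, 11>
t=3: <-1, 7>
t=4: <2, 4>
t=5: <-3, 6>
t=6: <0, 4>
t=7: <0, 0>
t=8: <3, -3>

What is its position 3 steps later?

<1, -7>

The moves between consecutive positions are <-5, +2>, <+3, -2>, <+0, -4>, <+3, -3>, <-5, +2>, <+3, -2>, <+0, -4>, <+3, -3>; they repeat the 4-cycle [<-5, +2>, <+3, -2>, <+0, -4>, <+3, -3>].
step 9: apply <-5, +2> → <-2, -1>
step 10: apply <+3, -2> → <1, -3>
step 11: apply <+0, -4> → <1, -7>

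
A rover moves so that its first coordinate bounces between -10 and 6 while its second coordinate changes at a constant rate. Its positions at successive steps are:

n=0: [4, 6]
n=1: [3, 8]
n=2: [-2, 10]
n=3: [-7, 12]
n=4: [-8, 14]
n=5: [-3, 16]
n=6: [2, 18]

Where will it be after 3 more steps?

The first coordinate reflects between -10 and 6, moving 5 per step.
  step 7: 2 → 5
  step 8: 5 → 0
  step 9: 0 → -5
The second coordinate changes by +2 each step: at step 9 it is 24.

[-5, 24]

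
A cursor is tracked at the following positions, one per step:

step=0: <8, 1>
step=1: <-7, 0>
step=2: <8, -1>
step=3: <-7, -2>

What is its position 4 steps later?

The first coordinate repeats the cycle [8, -7] with period 2; step 7 mod 2 = 1, giving -7.
The second coordinate changes by -1 each step, so at step 7 it is 1 + 7·(-1) = -6.

<-7, -6>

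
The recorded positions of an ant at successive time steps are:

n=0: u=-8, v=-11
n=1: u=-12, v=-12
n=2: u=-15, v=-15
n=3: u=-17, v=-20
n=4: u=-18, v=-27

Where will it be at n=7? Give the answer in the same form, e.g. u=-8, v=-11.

u=-15, v=-60

Successive displacements: (-4, -1), (-3, -3), (-2, -5), (-1, -7) — each changes by (+1, -2).
step 5: u=-18, v=-27 + (+0, -9) → u=-18, v=-36
step 6: u=-18, v=-36 + (+1, -11) → u=-17, v=-47
step 7: u=-17, v=-47 + (+2, -13) → u=-15, v=-60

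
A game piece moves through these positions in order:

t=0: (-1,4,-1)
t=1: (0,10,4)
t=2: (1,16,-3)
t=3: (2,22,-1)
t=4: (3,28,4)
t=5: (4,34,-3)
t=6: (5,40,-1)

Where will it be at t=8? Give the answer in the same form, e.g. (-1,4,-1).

First: linear, +1 per step → 7 at step 8.
Second: linear, +6 per step → 52 at step 8.
Third: cycles through -1, 4, -3 every 3 steps. Step 8 lands at position 2 of the cycle → -3.

(7,52,-3)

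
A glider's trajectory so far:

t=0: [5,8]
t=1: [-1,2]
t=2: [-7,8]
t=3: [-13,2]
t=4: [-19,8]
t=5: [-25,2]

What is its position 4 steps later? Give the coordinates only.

First: linear, -6 per step → -49 at step 9.
Second: cycles through 8, 2 every 2 steps. Step 9 lands at position 1 of the cycle → 2.

[-49,2]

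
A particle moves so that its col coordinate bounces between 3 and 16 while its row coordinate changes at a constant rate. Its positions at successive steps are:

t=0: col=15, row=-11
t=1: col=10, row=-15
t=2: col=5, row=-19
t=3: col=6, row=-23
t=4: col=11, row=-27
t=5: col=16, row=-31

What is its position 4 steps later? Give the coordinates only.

col=10, row=-47

The col coordinate travels 5 per step and bounces off the walls at 3 and 16.
  step 6: 16 → 11
  step 7: 11 → 6
  step 8: 6 → 5
  step 9: 5 → 10
The row coordinate changes by -4 each step: at step 9 it is -47.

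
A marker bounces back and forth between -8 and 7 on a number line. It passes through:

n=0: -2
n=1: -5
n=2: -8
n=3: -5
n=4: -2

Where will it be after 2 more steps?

4

The value travels 3 per step and bounces off the walls at -8 and 7.
  step 5: -2 → 1
  step 6: 1 → 4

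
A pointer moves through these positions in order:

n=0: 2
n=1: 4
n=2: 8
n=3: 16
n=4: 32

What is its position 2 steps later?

Consecutive displacements +2, +4, +8, +16 scale by a factor of 2 each step.
step 5: 32 + 32 → 64
step 6: 64 + 64 → 128

128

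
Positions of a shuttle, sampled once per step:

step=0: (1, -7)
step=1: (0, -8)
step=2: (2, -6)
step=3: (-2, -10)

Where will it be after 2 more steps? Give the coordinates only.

(-10, -18)

Step-to-step displacements: (-1, -1), (+2, +2), (-4, -4); each is -2× the previous.
step 4: (-2, -10) + (+8, +8) → (6, -2)
step 5: (6, -2) + (-16, -16) → (-10, -18)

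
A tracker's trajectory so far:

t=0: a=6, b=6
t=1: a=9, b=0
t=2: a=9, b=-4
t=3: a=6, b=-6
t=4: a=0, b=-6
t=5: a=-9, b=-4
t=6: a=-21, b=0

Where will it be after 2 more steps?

Taking differences between consecutive positions: (+3, -6), (+0, -4), (-3, -2), (-6, +0), (-9, +2), (-12, +4). These grow by (-3, +2) each step.
step 7: a=-21, b=0 + (-15, +6) → a=-36, b=6
step 8: a=-36, b=6 + (-18, +8) → a=-54, b=14

a=-54, b=14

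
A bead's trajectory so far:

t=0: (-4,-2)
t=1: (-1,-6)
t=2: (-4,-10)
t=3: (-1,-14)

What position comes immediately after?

(-4,-18)

First: cycles through -4, -1 every 2 steps. Step 4 lands at position 0 of the cycle → -4.
Second: linear, -4 per step → -18 at step 4.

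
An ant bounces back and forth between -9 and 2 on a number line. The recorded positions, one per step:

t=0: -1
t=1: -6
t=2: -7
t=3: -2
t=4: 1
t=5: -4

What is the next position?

-9

The value travels 5 per step and bounces off the walls at -9 and 2.
  step 6: -4 → -9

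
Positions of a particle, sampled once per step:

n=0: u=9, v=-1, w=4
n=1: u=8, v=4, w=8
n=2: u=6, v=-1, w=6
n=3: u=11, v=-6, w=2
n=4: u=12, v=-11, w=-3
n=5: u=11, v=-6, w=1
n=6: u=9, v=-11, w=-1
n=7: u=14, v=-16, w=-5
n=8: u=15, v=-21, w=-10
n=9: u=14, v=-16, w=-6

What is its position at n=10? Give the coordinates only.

u=12, v=-21, w=-8

Step-to-step displacements: (-1,+5,+4), (-2,-5,-2), (+5,-5,-4), (+1,-5,-5), (-1,+5,+4), (-2,-5,-2), (+5,-5,-4), (+1,-5,-5), (-1,+5,+4) — a repeating cycle of length 4.
step 10: apply (-2,-5,-2) → u=12, v=-21, w=-8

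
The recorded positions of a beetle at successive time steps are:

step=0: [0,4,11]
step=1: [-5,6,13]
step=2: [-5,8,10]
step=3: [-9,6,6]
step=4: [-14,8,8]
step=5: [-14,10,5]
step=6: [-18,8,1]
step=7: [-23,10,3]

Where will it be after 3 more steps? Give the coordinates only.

Differencing gives [-5,+2,+2], [+0,+2,-3], [-4,-2,-4], [-5,+2,+2], [+0,+2,-3], [-4,-2,-4], [-5,+2,+2]. This is the pattern [-5,+2,+2], [+0,+2,-3], [-4,-2,-4] repeated.
step 8: apply [+0,+2,-3] → [-23,12,0]
step 9: apply [-4,-2,-4] → [-27,10,-4]
step 10: apply [-5,+2,+2] → [-32,12,-2]

[-32,12,-2]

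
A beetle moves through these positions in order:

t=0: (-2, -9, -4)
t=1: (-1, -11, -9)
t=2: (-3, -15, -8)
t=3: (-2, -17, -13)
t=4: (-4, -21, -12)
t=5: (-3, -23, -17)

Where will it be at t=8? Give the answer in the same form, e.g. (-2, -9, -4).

Step-to-step displacements: (+1, -2, -5), (-2, -4, +1), (+1, -2, -5), (-2, -4, +1), (+1, -2, -5) — a repeating cycle of length 2.
step 6: apply (-2, -4, +1) → (-5, -27, -16)
step 7: apply (+1, -2, -5) → (-4, -29, -21)
step 8: apply (-2, -4, +1) → (-6, -33, -20)

(-6, -33, -20)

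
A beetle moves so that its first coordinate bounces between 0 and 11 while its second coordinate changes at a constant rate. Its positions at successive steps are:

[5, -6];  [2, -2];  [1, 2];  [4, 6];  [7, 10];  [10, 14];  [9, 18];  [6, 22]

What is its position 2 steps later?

[0, 30]

The first coordinate reflects between 0 and 11, moving 3 per step.
  step 8: 6 → 3
  step 9: 3 → 0
The second coordinate changes by +4 each step: at step 9 it is 30.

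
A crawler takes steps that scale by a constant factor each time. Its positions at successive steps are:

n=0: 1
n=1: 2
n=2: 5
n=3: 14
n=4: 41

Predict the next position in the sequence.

Step-to-step displacements: +1, +3, +9, +27; each is 3× the previous.
step 5: 41 + 81 → 122

122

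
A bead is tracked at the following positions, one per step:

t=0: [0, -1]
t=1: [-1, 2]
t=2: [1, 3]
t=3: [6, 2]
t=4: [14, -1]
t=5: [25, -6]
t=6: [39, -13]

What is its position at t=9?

Taking differences between consecutive positions: [-1, +3], [+2, +1], [+5, -1], [+8, -3], [+11, -5], [+14, -7]. These grow by [+3, -2] each step.
step 7: [39, -13] + [+17, -9] → [56, -22]
step 8: [56, -22] + [+20, -11] → [76, -33]
step 9: [76, -33] + [+23, -13] → [99, -46]

[99, -46]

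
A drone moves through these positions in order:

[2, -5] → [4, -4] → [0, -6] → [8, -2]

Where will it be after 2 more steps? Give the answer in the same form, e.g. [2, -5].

[24, 6]

Consecutive displacements [+2, +1], [-4, -2], [+8, +4] scale by a factor of -2 each step.
step 4: [8, -2] + [-16, -8] → [-8, -10]
step 5: [-8, -10] + [+32, +16] → [24, 6]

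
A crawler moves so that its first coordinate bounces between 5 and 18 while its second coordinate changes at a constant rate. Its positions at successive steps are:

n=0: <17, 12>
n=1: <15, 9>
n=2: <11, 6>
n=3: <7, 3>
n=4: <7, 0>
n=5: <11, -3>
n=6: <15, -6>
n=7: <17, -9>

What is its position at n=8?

<13, -12>

The first coordinate travels 4 per step and bounces off the walls at 5 and 18.
  step 8: 17 → 13
The second coordinate changes by -3 each step: at step 8 it is -12.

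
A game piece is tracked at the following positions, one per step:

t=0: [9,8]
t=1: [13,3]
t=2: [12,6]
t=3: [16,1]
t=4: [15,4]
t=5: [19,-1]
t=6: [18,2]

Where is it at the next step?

Differencing gives [+4,-5], [-1,+3], [+4,-5], [-1,+3], [+4,-5], [-1,+3]. This is the pattern [+4,-5], [-1,+3] repeated.
step 7: apply [+4,-5] → [22,-3]

[22,-3]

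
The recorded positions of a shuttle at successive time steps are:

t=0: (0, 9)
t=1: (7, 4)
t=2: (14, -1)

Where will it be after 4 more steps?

(42, -21)

The position changes by (+7, -5) every step.
step 3: (14, -1) + (+7, -5) → (21, -6)
step 4: (21, -6) + (+7, -5) → (28, -11)
step 5: (28, -11) + (+7, -5) → (35, -16)
step 6: (35, -16) + (+7, -5) → (42, -21)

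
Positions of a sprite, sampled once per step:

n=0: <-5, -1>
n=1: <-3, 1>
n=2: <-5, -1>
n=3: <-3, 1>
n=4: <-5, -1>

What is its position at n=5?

Consecutive displacements <+2, +2>, <-2, -2>, <+2, +2>, <-2, -2> scale by a factor of -1 each step.
step 5: <-5, -1> + <+2, +2> → <-3, 1>

<-3, 1>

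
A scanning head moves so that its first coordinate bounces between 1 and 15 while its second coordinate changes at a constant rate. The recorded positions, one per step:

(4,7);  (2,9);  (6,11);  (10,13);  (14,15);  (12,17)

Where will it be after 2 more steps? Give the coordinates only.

The first coordinate travels 4 per step and bounces off the walls at 1 and 15.
  step 6: 12 → 8
  step 7: 8 → 4
The second coordinate changes by +2 each step: at step 7 it is 21.

(4,21)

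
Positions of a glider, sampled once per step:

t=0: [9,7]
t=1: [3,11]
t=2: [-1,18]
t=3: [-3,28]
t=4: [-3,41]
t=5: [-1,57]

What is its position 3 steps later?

[17,123]

First differences are [-6,+4], [-4,+7], [-2,+10], [+0,+13], [+2,+16]; their common second difference is [+2,+3] (constant acceleration).
step 6: [-1,57] + [+4,+19] → [3,76]
step 7: [3,76] + [+6,+22] → [9,98]
step 8: [9,98] + [+8,+25] → [17,123]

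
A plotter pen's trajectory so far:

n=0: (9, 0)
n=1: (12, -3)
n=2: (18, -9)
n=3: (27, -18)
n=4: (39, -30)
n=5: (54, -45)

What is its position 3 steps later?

(117, -108)

First differences are (+3, -3), (+6, -6), (+9, -9), (+12, -12), (+15, -15); their common second difference is (+3, -3) (constant acceleration).
step 6: (54, -45) + (+18, -18) → (72, -63)
step 7: (72, -63) + (+21, -21) → (93, -84)
step 8: (93, -84) + (+24, -24) → (117, -108)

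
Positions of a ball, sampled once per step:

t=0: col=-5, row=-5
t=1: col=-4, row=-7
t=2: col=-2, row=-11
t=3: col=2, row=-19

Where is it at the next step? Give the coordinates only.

Step-to-step displacements: (+1, -2), (+2, -4), (+4, -8); each is 2× the previous.
step 4: col=2, row=-19 + (+8, -16) → col=10, row=-35

col=10, row=-35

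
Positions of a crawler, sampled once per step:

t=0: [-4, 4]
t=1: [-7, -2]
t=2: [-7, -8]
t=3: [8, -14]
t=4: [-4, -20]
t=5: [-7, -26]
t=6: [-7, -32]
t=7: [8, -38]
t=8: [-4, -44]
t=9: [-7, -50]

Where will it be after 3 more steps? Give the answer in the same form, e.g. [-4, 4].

[-4, -68]

The first coordinate repeats the cycle [-4, -7, -7, 8] with period 4; step 12 mod 4 = 0, giving -4.
The second coordinate changes by -6 each step, so at step 12 it is 4 + 12·(-6) = -68.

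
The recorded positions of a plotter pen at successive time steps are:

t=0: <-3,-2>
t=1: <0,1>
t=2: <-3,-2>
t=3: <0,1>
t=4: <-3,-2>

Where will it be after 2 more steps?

The jumps are <+3,+3>, <-3,-3>, <+3,+3>, <-3,-3> — a geometric progression with ratio -1.
step 5: <-3,-2> + <+3,+3> → <0,1>
step 6: <0,1> + <-3,-3> → <-3,-2>

<-3,-2>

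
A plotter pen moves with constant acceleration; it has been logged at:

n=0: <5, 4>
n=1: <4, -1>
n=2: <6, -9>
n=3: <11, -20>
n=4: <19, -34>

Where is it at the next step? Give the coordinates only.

<30, -51>

First differences are <-1, -5>, <+2, -8>, <+5, -11>, <+8, -14>; their common second difference is <+3, -3> (constant acceleration).
step 5: <19, -34> + <+11, -17> → <30, -51>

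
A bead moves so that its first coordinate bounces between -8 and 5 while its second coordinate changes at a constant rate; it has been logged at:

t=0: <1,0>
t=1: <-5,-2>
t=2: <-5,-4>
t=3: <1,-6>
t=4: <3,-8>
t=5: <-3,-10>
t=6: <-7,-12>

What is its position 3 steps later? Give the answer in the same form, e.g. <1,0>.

The first coordinate reflects between -8 and 5, moving 6 per step.
  step 7: -7 → -1
  step 8: -1 → 5
  step 9: 5 → -1
The second coordinate changes by -2 each step: at step 9 it is -18.

<-1,-18>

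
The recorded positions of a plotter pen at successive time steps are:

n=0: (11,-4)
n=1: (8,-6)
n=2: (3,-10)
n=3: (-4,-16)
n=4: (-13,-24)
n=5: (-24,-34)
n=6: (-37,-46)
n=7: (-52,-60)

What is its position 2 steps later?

(-88,-94)

First differences are (-3,-2), (-5,-4), (-7,-6), (-9,-8), (-11,-10), (-13,-12), (-15,-14); their common second difference is (-2,-2) (constant acceleration).
step 8: (-52,-60) + (-17,-16) → (-69,-76)
step 9: (-69,-76) + (-19,-18) → (-88,-94)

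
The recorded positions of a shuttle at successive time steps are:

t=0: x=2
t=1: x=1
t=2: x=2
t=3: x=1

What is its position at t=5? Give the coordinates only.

The jumps are -1, +1, -1 — a geometric progression with ratio -1.
step 4: 1 + 1 → x=2
step 5: 2 − 1 → x=1

x=1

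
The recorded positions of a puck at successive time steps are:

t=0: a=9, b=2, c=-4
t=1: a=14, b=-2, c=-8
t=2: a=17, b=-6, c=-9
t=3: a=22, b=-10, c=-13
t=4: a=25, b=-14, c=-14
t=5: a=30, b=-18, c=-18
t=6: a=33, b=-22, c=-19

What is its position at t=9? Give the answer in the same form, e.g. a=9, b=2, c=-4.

a=46, b=-34, c=-28

The moves between consecutive positions are (+5,-4,-4), (+3,-4,-1), (+5,-4,-4), (+3,-4,-1), (+5,-4,-4), (+3,-4,-1); they repeat the 2-cycle [(+5,-4,-4), (+3,-4,-1)].
step 7: apply (+5,-4,-4) → a=38, b=-26, c=-23
step 8: apply (+3,-4,-1) → a=41, b=-30, c=-24
step 9: apply (+5,-4,-4) → a=46, b=-34, c=-28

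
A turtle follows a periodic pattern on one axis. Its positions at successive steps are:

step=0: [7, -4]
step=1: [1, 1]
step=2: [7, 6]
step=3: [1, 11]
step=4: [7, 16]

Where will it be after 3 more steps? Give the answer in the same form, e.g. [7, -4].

[1, 31]

First: cycles through 7, 1 every 2 steps. Step 7 lands at position 1 of the cycle → 1.
Second: linear, +5 per step → 31 at step 7.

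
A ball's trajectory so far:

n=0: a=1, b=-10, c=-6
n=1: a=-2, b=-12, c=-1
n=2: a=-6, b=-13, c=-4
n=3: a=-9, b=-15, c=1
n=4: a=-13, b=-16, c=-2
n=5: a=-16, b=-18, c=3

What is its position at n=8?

a=-27, b=-22, c=2

Step-to-step displacements: (-3, -2, +5), (-4, -1, -3), (-3, -2, +5), (-4, -1, -3), (-3, -2, +5) — a repeating cycle of length 2.
step 6: apply (-4, -1, -3) → a=-20, b=-19, c=0
step 7: apply (-3, -2, +5) → a=-23, b=-21, c=5
step 8: apply (-4, -1, -3) → a=-27, b=-22, c=2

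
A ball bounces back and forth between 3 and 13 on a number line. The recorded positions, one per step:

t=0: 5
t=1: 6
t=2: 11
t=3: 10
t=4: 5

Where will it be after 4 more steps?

5

The value reflects between 3 and 13, moving 5 per step.
  step 5: 5 → 6
  step 6: 6 → 11
  step 7: 11 → 10
  step 8: 10 → 5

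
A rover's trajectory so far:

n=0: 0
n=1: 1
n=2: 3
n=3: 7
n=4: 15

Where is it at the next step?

31

Step-to-step displacements: +1, +2, +4, +8; each is 2× the previous.
step 5: 15 + 16 → 31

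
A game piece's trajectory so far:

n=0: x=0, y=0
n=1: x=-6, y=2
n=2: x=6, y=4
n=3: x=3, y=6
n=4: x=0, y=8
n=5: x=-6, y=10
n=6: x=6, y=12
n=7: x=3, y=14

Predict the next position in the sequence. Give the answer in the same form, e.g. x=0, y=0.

x=0, y=16

The x coordinate repeats the cycle [0, -6, 6, 3] with period 4; step 8 mod 4 = 0, giving 0.
The y coordinate changes by +2 each step, so at step 8 it is 0 + 8·(2) = 16.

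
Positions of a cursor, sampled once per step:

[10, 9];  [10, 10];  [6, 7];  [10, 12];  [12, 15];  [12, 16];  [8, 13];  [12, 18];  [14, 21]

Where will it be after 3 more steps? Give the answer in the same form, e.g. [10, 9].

[14, 24]

Differencing gives [+0, +1], [-4, -3], [+4, +5], [+2, +3], [+0, +1], [-4, -3], [+4, +5], [+2, +3]. This is the pattern [+0, +1], [-4, -3], [+4, +5], [+2, +3] repeated.
step 9: apply [+0, +1] → [14, 22]
step 10: apply [-4, -3] → [10, 19]
step 11: apply [+4, +5] → [14, 24]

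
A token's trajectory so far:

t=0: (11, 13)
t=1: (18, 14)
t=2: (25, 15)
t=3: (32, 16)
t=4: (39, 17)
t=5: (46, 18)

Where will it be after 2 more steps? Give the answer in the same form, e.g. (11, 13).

Constant displacement of (+7, +1) per step.
step 6: (46, 18) + (+7, +1) → (53, 19)
step 7: (53, 19) + (+7, +1) → (60, 20)

(60, 20)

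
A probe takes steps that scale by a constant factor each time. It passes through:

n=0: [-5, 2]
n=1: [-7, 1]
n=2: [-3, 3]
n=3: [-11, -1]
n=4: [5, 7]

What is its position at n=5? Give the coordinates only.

[-27, -9]

The jumps are [-2, -1], [+4, +2], [-8, -4], [+16, +8] — a geometric progression with ratio -2.
step 5: [5, 7] + [-32, -16] → [-27, -9]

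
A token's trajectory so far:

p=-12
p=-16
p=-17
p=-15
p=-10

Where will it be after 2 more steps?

p=9

First differences are -4, -1, +2, +5; their common second difference is +3 (constant acceleration).
step 5: -10 + 8 → p=-2
step 6: -2 + 11 → p=9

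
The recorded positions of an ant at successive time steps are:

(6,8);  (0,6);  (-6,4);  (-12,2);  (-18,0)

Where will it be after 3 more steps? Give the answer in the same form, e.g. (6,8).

The position changes by (-6,-2) every step.
step 5: (-18,0) + (-6,-2) → (-24,-2)
step 6: (-24,-2) + (-6,-2) → (-30,-4)
step 7: (-30,-4) + (-6,-2) → (-36,-6)

(-36,-6)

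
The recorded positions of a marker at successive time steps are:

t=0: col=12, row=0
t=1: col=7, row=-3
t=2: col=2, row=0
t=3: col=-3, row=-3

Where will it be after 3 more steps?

The col coordinate changes by -5 each step, so at step 6 it is 12 + 6·(-5) = -18.
The row coordinate repeats the cycle [0, -3] with period 2; step 6 mod 2 = 0, giving 0.

col=-18, row=0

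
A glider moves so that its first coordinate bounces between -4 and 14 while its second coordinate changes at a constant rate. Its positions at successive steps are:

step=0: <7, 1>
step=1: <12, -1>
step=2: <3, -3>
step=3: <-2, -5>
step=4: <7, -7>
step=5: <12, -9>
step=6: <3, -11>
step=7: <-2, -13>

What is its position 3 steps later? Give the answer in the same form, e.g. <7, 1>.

The first coordinate reflects between -4 and 14, moving 9 per step.
  step 8: -2 → 7
  step 9: 7 → 12
  step 10: 12 → 3
The second coordinate changes by -2 each step: at step 10 it is -19.

<3, -19>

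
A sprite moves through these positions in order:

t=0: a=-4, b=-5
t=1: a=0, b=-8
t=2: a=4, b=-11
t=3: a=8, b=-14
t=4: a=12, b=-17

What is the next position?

The position changes by (+4, -3) every step.
step 5: a=12, b=-17 + (+4, -3) → a=16, b=-20

a=16, b=-20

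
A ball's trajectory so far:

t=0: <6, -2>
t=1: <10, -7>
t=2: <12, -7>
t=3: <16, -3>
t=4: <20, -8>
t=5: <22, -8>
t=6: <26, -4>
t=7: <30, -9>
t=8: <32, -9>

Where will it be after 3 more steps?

Differencing gives <+4, -5>, <+2, +0>, <+4, +4>, <+4, -5>, <+2, +0>, <+4, +4>, <+4, -5>, <+2, +0>. This is the pattern <+4, -5>, <+2, +0>, <+4, +4> repeated.
step 9: apply <+4, +4> → <36, -5>
step 10: apply <+4, -5> → <40, -10>
step 11: apply <+2, +0> → <42, -10>

<42, -10>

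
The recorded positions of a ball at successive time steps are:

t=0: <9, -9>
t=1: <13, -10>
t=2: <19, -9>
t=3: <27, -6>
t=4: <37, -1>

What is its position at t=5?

Taking differences between consecutive positions: <+4, -1>, <+6, +1>, <+8, +3>, <+10, +5>. These grow by <+2, +2> each step.
step 5: <37, -1> + <+12, +7> → <49, 6>

<49, 6>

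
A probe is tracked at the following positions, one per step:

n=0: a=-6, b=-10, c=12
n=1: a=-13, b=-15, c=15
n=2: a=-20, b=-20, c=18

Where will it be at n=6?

Constant displacement of (-7, -5, +3) per step.
step 3: a=-20, b=-20, c=18 + (-7, -5, +3) → a=-27, b=-25, c=21
step 4: a=-27, b=-25, c=21 + (-7, -5, +3) → a=-34, b=-30, c=24
step 5: a=-34, b=-30, c=24 + (-7, -5, +3) → a=-41, b=-35, c=27
step 6: a=-41, b=-35, c=27 + (-7, -5, +3) → a=-48, b=-40, c=30

a=-48, b=-40, c=30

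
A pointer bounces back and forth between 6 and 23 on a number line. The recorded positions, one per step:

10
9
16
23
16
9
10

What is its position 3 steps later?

15

The value reflects between 6 and 23, moving 7 per step.
  step 7: 10 → 17
  step 8: 17 → 22
  step 9: 22 → 15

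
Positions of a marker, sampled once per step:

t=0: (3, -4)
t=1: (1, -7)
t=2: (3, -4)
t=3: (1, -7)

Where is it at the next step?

(3, -4)

Consecutive displacements (-2, -3), (+2, +3), (-2, -3) scale by a factor of -1 each step.
step 4: (1, -7) + (+2, +3) → (3, -4)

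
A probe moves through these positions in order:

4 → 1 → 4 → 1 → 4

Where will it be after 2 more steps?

4

The jumps are -3, +3, -3, +3 — a geometric progression with ratio -1.
step 5: 4 − 3 → 1
step 6: 1 + 3 → 4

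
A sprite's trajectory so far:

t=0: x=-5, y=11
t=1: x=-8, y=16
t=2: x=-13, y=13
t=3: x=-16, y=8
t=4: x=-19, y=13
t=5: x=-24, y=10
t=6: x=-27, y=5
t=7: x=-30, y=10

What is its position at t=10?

Differencing gives (-3, +5), (-5, -3), (-3, -5), (-3, +5), (-5, -3), (-3, -5), (-3, +5). This is the pattern (-3, +5), (-5, -3), (-3, -5) repeated.
step 8: apply (-5, -3) → x=-35, y=7
step 9: apply (-3, -5) → x=-38, y=2
step 10: apply (-3, +5) → x=-41, y=7

x=-41, y=7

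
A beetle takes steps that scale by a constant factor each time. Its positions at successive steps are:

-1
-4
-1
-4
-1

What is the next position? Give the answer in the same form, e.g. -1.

Step-to-step displacements: -3, +3, -3, +3; each is -1× the previous.
step 5: -1 − 3 → -4

-4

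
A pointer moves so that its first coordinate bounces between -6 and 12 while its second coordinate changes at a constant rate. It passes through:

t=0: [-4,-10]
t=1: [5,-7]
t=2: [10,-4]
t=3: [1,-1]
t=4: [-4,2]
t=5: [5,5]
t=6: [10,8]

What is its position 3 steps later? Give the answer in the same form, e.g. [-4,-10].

[5,17]

The first coordinate travels 9 per step and bounces off the walls at -6 and 12.
  step 7: 10 → 1
  step 8: 1 → -4
  step 9: -4 → 5
The second coordinate changes by +3 each step: at step 9 it is 17.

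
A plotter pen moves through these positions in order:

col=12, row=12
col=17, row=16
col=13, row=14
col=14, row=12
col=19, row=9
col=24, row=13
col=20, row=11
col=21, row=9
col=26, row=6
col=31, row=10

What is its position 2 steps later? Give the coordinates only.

Differencing gives (+5, +4), (-4, -2), (+1, -2), (+5, -3), (+5, +4), (-4, -2), (+1, -2), (+5, -3), (+5, +4). This is the pattern (+5, +4), (-4, -2), (+1, -2), (+5, -3) repeated.
step 10: apply (-4, -2) → col=27, row=8
step 11: apply (+1, -2) → col=28, row=6

col=28, row=6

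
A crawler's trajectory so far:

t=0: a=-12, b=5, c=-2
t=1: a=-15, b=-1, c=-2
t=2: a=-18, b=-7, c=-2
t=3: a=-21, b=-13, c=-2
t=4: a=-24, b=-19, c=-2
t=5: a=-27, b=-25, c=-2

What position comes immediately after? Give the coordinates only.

a=-30, b=-31, c=-2

Constant displacement of (-3, -6, +0) per step.
step 6: a=-27, b=-25, c=-2 + (-3, -6, +0) → a=-30, b=-31, c=-2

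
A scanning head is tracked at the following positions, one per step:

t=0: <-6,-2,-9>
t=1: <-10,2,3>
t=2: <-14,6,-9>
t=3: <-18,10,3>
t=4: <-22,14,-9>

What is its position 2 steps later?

<-30,22,-9>

The first coordinate changes by -4 each step, so at step 6 it is -6 + 6·(-4) = -30.
The second coordinate changes by +4 each step, so at step 6 it is -2 + 6·(4) = 22.
The third coordinate repeats the cycle [-9, 3] with period 2; step 6 mod 2 = 0, giving -9.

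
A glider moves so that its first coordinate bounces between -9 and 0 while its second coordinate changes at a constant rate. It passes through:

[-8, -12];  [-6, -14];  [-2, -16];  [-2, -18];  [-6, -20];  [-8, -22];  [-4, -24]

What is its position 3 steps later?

The first coordinate travels 4 per step and bounces off the walls at -9 and 0.
  step 7: -4 → 0
  step 8: 0 → -4
  step 9: -4 → -8
The second coordinate changes by -2 each step: at step 9 it is -30.

[-8, -30]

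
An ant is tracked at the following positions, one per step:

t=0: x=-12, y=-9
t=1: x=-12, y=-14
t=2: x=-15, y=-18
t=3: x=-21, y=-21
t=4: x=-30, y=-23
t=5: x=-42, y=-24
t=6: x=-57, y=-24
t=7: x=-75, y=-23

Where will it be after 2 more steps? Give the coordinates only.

x=-120, y=-18

Taking differences between consecutive positions: (+0, -5), (-3, -4), (-6, -3), (-9, -2), (-12, -1), (-15, +0), (-18, +1). These grow by (-3, +1) each step.
step 8: x=-75, y=-23 + (-21, +2) → x=-96, y=-21
step 9: x=-96, y=-21 + (-24, +3) → x=-120, y=-18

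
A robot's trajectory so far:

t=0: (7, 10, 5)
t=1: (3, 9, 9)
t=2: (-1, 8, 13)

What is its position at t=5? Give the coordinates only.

(-13, 5, 25)

The position changes by (-4, -1, +4) every step.
step 3: (-1, 8, 13) + (-4, -1, +4) → (-5, 7, 17)
step 4: (-5, 7, 17) + (-4, -1, +4) → (-9, 6, 21)
step 5: (-9, 6, 21) + (-4, -1, +4) → (-13, 5, 25)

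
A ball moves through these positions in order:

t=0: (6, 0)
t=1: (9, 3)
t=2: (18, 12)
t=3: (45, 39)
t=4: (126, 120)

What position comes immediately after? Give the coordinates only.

The jumps are (+3, +3), (+9, +9), (+27, +27), (+81, +81) — a geometric progression with ratio 3.
step 5: (126, 120) + (+243, +243) → (369, 363)

(369, 363)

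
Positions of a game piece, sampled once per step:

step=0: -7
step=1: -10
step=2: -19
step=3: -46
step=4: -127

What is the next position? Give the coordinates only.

-370

The jumps are -3, -9, -27, -81 — a geometric progression with ratio 3.
step 5: -127 − 243 → -370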